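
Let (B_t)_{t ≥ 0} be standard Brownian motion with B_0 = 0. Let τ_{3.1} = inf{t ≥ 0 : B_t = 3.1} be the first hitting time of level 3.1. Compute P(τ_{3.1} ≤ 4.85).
P(τ_{3.1} ≤ 4.85) = 2(1 − Φ(3.1/√4.85)) = 2(1 − Φ(1.4076)) ≈ 0.1592

By the reflection principle for standard BM, P(τ_b ≤ t) = 2 · P(B_t ≥ b). Since B_t ~ N(0, t), P(B_t ≥ 3.1) = 1 − Φ(3.1/√t) = 1 − Φ(3.1/√4.85) = 1 − Φ(1.4076) ≈ 0.07962. Doubling: P(τ_{3.1} ≤ 4.85) ≈ 2 · 0.07962 = 0.15924 ≈ 0.1592.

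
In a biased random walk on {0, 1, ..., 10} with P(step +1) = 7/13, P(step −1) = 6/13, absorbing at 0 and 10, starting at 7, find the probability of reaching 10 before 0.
P(hit 10 before 0) = (1 − (6/7)^7) / (1 − (6/7)^10) = 186457201/222009073

Let u_k denote P(reach 10 before 0 | start at k). Boundary: u_0 = 0, u_10 = 1. Recurrence: u_k = 7/13·u_{k+1} + 6/13·u_{k-1} for 1 ≤ k ≤ 9. Try u_k = A + B·r^k with r = q/p = (6/13)/(7/13) = 6/7. Substitution satisfies the recurrence; boundary conditions give:
  u_k = (1 − r^k) / (1 − r^N) = (1 − (6/7)^7) / (1 − (6/7)^10) = 186457201/222009073.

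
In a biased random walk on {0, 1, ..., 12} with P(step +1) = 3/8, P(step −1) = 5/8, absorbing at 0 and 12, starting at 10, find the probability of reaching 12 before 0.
P(hit 12 before 0) = (1 − (5/3)^10) / (1 − (5/3)^12) = 5459949/15225574

Let u_k denote P(reach 12 before 0 | start at k). Boundary: u_0 = 0, u_12 = 1. Recurrence: u_k = 3/8·u_{k+1} + 5/8·u_{k-1} for 1 ≤ k ≤ 11. Try u_k = A + B·r^k with r = q/p = (5/8)/(3/8) = 5/3. Substitution satisfies the recurrence; boundary conditions give:
  u_k = (1 − r^k) / (1 − r^N) = (1 − (5/3)^10) / (1 − (5/3)^12) = 5459949/15225574.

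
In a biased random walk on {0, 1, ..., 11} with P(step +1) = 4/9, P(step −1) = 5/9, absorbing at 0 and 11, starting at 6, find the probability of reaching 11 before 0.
P(hit 11 before 0) = (1 − (5/4)^6) / (1 − (5/4)^11) = 11805696/44633821

Let u_k denote P(reach 11 before 0 | start at k). Boundary: u_0 = 0, u_11 = 1. Recurrence: u_k = 4/9·u_{k+1} + 5/9·u_{k-1} for 1 ≤ k ≤ 10. Try u_k = A + B·r^k with r = q/p = (5/9)/(4/9) = 5/4. Substitution satisfies the recurrence; boundary conditions give:
  u_k = (1 − r^k) / (1 − r^N) = (1 − (5/4)^6) / (1 − (5/4)^11) = 11805696/44633821.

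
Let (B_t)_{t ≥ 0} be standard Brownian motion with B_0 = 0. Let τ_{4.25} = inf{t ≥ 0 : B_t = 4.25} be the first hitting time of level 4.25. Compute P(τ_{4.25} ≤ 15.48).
P(τ_{4.25} ≤ 15.48) = 2(1 − Φ(4.25/√15.48)) = 2(1 − Φ(1.0802)) ≈ 0.2801

By the reflection principle for standard BM, P(τ_b ≤ t) = 2 · P(B_t ≥ b). Since B_t ~ N(0, t), P(B_t ≥ 4.25) = 1 − Φ(4.25/√t) = 1 − Φ(4.25/√15.48) = 1 − Φ(1.0802) ≈ 0.14003. Doubling: P(τ_{4.25} ≤ 15.48) ≈ 2 · 0.14003 = 0.28006 ≈ 0.2801.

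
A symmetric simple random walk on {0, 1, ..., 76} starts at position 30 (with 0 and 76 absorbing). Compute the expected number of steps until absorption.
E[τ | X_0 = 30] = 1380

Let v_k = E[τ | X_0 = k]. Boundary: v_0 = v_76 = 0. Recurrence: v_k = 1 + (v_{k-1} + v_{k+1})/2 for 1 ≤ k ≤ 75. The particular solution to v_k − (v_{k-1} + v_{k+1})/2 = 1 is v_k = −k^2. Adding homogeneous solution A + B k and matching boundaries gives v_k = k (76 − k). Substituting k = 30: v_30 = 30 · 46 = 1380.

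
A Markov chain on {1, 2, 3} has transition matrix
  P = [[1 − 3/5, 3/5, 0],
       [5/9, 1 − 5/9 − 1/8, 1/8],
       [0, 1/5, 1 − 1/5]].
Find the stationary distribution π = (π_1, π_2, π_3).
π = (200/551, 216/551, 135/551)

This is a birth-death chain on three states, which satisfies detailed balance: π_1 · P_{12} = π_2 · P_{21} and π_2 · P_{23} = π_3 · P_{32}.
From π_1 · 3/5 = π_2 · 5/9: π_2/π_1 = (3/5)/(5/9) = 27/25.
From π_2 · 1/8 = π_3 · 1/5: π_3/π_2 = (1/8)/(1/5) = 5/8.
Take π_1 proportional to 1; then unnormalized π = (1, 27/25, 27/40). Normalize by dividing by the sum 551/200:
  π = (200/551, 216/551, 135/551).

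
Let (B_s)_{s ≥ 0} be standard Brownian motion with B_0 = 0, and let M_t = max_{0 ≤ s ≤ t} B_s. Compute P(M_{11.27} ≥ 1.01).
P(M_{11.27} ≥ 1.01) = 2·P(B_{11.27} ≥ 1.01) = 2(1 − Φ(1.01/√11.27)) ≈ 0.7635

By the reflection principle for Brownian motion, P(M_t ≥ a) = 2 · P(B_t ≥ a) for a ≥ 0. Since B_t ~ N(0, t), P(B_t ≥ 1.01) = 1 − Φ(1.01/√t) = 1 − Φ(1.01/√11.27) = 1 − Φ(0.3009). So
  P(M_{11.27} ≥ 1.01) = 2(1 − Φ(0.3009)) ≈ 0.7635.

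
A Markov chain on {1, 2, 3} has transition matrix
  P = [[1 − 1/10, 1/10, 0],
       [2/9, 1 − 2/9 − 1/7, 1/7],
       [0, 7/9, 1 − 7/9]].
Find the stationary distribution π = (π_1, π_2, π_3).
π = (490/751, 441/1502, 81/1502)

This is a birth-death chain on three states, which satisfies detailed balance: π_1 · P_{12} = π_2 · P_{21} and π_2 · P_{23} = π_3 · P_{32}.
From π_1 · 1/10 = π_2 · 2/9: π_2/π_1 = (1/10)/(2/9) = 9/20.
From π_2 · 1/7 = π_3 · 7/9: π_3/π_2 = (1/7)/(7/9) = 9/49.
Take π_1 proportional to 1; then unnormalized π = (1, 9/20, 81/980). Normalize by dividing by the sum 751/490:
  π = (490/751, 441/1502, 81/1502).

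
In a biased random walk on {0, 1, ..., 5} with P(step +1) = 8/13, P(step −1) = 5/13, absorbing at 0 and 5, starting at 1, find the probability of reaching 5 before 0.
P(hit 5 before 0) = (1 − (5/8)^1) / (1 − (5/8)^5) = 4096/9881

Let u_k denote P(reach 5 before 0 | start at k). Boundary: u_0 = 0, u_5 = 1. Recurrence: u_k = 8/13·u_{k+1} + 5/13·u_{k-1} for 1 ≤ k ≤ 4. Try u_k = A + B·r^k with r = q/p = (5/13)/(8/13) = 5/8. Substitution satisfies the recurrence; boundary conditions give:
  u_k = (1 − r^k) / (1 − r^N) = (1 − (5/8)^1) / (1 − (5/8)^5) = 4096/9881.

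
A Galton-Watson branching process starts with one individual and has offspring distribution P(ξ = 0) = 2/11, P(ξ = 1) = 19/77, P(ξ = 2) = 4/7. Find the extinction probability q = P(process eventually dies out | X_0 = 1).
q = 7/22

The pgf is f(s) = 2/11 + 19/77·s + 4/7·s². The extinction probability q is the smallest fixed point of f in [0, 1]. Setting s = f(s):
  4/7·s² + (19/77 − 1)·s + 2/11 = 0
  4/7·s² − (2/11 + 4/7)·s + 2/11 = 0
which factors as (s − 1)·(4/7·s − 2/11) = 0, giving roots s = 1 and s = (2/11)/(4/7) = 7/22.
Mean offspring μ = 19/77 + 2·4/7 = 107/77 > 1 (supercritical), so q < 1. The extinction probability is the smaller root: q = (2/11)/(4/7) = 7/22.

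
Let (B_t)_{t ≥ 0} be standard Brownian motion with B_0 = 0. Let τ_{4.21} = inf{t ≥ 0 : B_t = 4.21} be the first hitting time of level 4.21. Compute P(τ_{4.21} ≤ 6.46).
P(τ_{4.21} ≤ 6.46) = 2(1 − Φ(4.21/√6.46)) = 2(1 − Φ(1.6564)) ≈ 0.0976

By the reflection principle for standard BM, P(τ_b ≤ t) = 2 · P(B_t ≥ b). Since B_t ~ N(0, t), P(B_t ≥ 4.21) = 1 − Φ(4.21/√t) = 1 − Φ(4.21/√6.46) = 1 − Φ(1.6564) ≈ 0.04882. Doubling: P(τ_{4.21} ≤ 6.46) ≈ 2 · 0.04882 = 0.09764 ≈ 0.0976.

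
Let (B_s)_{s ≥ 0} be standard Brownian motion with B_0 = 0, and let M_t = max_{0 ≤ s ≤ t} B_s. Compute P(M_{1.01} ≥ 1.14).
P(M_{1.01} ≥ 1.14) = 2·P(B_{1.01} ≥ 1.14) = 2(1 − Φ(1.14/√1.01)) ≈ 0.2567

By the reflection principle for Brownian motion, P(M_t ≥ a) = 2 · P(B_t ≥ a) for a ≥ 0. Since B_t ~ N(0, t), P(B_t ≥ 1.14) = 1 − Φ(1.14/√t) = 1 − Φ(1.14/√1.01) = 1 − Φ(1.1343). So
  P(M_{1.01} ≥ 1.14) = 2(1 − Φ(1.1343)) ≈ 0.2567.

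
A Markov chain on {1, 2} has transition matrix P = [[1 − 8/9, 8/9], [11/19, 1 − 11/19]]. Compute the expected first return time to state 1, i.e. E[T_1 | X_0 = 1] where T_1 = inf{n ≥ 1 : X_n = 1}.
E[T_1 | X_0 = 1] = 1/π_1 = 251/99

For an irreducible recurrent Markov chain with stationary distribution π, E[T_i | X_0 = i] = 1/π_i (Kac's formula). Here π_1 = (11/19)/(8/9 + 11/19) = (11/19)/(251/171) = 99/251, so E[T_1 | X_0 = 1] = 1/π_1 = (8/9 + 11/19)/(11/19) = (251/171)/(11/19) = 251/99.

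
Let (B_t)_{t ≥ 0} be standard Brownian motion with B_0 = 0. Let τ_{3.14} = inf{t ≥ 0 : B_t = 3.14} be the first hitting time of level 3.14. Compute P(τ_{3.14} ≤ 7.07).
P(τ_{3.14} ≤ 7.07) = 2(1 − Φ(3.14/√7.07)) = 2(1 − Φ(1.1809)) ≈ 0.2376

By the reflection principle for standard BM, P(τ_b ≤ t) = 2 · P(B_t ≥ b). Since B_t ~ N(0, t), P(B_t ≥ 3.14) = 1 − Φ(3.14/√t) = 1 − Φ(3.14/√7.07) = 1 − Φ(1.1809) ≈ 0.11882. Doubling: P(τ_{3.14} ≤ 7.07) ≈ 2 · 0.11882 = 0.23764 ≈ 0.2376.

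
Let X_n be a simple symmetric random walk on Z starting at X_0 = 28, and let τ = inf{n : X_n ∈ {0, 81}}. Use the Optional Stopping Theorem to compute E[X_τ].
E[X_τ] = 28

X_n is a martingale and τ is a bounded-mean stopping time (indeed τ is finite a.s. with bounded expectation since the walk is in a bounded region). By the OST, E[X_τ] = E[X_0] = 28. Equivalently: E[X_τ] = 81 · P(hit 81 first) + 0 · P(hit 0 first) = 81 · (28/81) = 28.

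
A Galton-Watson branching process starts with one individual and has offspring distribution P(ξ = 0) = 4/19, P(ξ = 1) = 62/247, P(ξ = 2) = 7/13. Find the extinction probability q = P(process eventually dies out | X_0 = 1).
q = 52/133

The pgf is f(s) = 4/19 + 62/247·s + 7/13·s². The extinction probability q is the smallest fixed point of f in [0, 1]. Setting s = f(s):
  7/13·s² + (62/247 − 1)·s + 4/19 = 0
  7/13·s² − (4/19 + 7/13)·s + 4/19 = 0
which factors as (s − 1)·(7/13·s − 4/19) = 0, giving roots s = 1 and s = (4/19)/(7/13) = 52/133.
Mean offspring μ = 62/247 + 2·7/13 = 328/247 > 1 (supercritical), so q < 1. The extinction probability is the smaller root: q = (4/19)/(7/13) = 52/133.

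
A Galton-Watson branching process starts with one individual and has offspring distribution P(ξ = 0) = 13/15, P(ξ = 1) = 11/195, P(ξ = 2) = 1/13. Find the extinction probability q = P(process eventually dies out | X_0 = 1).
q = 1

Mean offspring μ = 0·13/15 + 1·11/195 + 2·1/13 = 41/195 ≤ 1. For μ ≤ 1 with offspring not concentrated at 1, the Galton-Watson process goes extinct almost surely, so q = 1.
(Algebraic check: The pgf is f(s) = 13/15 + 11/195·s + 1/13·s². The extinction probability q is the smallest fixed point of f in [0, 1]. Setting s = f(s):
  1/13·s² + (11/195 − 1)·s + 13/15 = 0
  1/13·s² − (13/15 + 1/13)·s + 13/15 = 0
which factors as (s − 1)·(1/13·s − 13/15) = 0, giving roots s = 1 and s = (13/15)/(1/13) = 169/15. Since 169/15 ≥ 1, the smallest root in [0, 1] is s = 1.)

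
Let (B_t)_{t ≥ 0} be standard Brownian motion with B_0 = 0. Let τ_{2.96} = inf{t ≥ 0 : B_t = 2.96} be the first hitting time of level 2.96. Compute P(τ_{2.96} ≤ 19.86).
P(τ_{2.96} ≤ 19.86) = 2(1 − Φ(2.96/√19.86)) = 2(1 − Φ(0.6642)) ≈ 0.5066

By the reflection principle for standard BM, P(τ_b ≤ t) = 2 · P(B_t ≥ b). Since B_t ~ N(0, t), P(B_t ≥ 2.96) = 1 − Φ(2.96/√t) = 1 − Φ(2.96/√19.86) = 1 − Φ(0.6642) ≈ 0.25328. Doubling: P(τ_{2.96} ≤ 19.86) ≈ 2 · 0.25328 = 0.50656 ≈ 0.5066.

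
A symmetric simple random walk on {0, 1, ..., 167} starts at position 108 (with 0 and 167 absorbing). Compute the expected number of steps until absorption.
E[τ | X_0 = 108] = 6372

Let v_k = E[τ | X_0 = k]. Boundary: v_0 = v_167 = 0. Recurrence: v_k = 1 + (v_{k-1} + v_{k+1})/2 for 1 ≤ k ≤ 166. The particular solution to v_k − (v_{k-1} + v_{k+1})/2 = 1 is v_k = −k^2. Adding homogeneous solution A + B k and matching boundaries gives v_k = k (167 − k). Substituting k = 108: v_108 = 108 · 59 = 6372.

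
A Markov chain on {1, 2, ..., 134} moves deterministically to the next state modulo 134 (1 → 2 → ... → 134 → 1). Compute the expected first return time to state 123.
E[T_123 | X_0 = 123] = 134

The chain cycles deterministically, so starting at state 123 it returns in exactly 134 steps. Equivalently, the stationary distribution is uniform π_j = 1/134 for every state j, so by Kac's formula E[T_123] = 1/π_123 = 134.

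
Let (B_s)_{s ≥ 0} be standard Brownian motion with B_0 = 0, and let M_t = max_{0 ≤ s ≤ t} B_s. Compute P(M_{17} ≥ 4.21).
P(M_{17} ≥ 4.21) = 2·P(B_{17} ≥ 4.21) = 2(1 − Φ(4.21/√17)) ≈ 0.3072

By the reflection principle for Brownian motion, P(M_t ≥ a) = 2 · P(B_t ≥ a) for a ≥ 0. Since B_t ~ N(0, t), P(B_t ≥ 4.21) = 1 − Φ(4.21/√t) = 1 − Φ(4.21/√17) = 1 − Φ(1.0211). So
  P(M_{17} ≥ 4.21) = 2(1 − Φ(1.0211)) ≈ 0.3072.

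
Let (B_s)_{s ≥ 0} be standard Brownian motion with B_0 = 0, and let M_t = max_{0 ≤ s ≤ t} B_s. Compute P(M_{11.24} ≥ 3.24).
P(M_{11.24} ≥ 3.24) = 2·P(B_{11.24} ≥ 3.24) = 2(1 − Φ(3.24/√11.24)) ≈ 0.3338

By the reflection principle for Brownian motion, P(M_t ≥ a) = 2 · P(B_t ≥ a) for a ≥ 0. Since B_t ~ N(0, t), P(B_t ≥ 3.24) = 1 − Φ(3.24/√t) = 1 − Φ(3.24/√11.24) = 1 − Φ(0.9664). So
  P(M_{11.24} ≥ 3.24) = 2(1 − Φ(0.9664)) ≈ 0.3338.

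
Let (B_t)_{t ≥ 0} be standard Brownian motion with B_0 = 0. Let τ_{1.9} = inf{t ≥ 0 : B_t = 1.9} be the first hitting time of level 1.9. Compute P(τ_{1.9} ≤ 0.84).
P(τ_{1.9} ≤ 0.84) = 2(1 − Φ(1.9/√0.84)) = 2(1 − Φ(2.0731)) ≈ 0.0382

By the reflection principle for standard BM, P(τ_b ≤ t) = 2 · P(B_t ≥ b). Since B_t ~ N(0, t), P(B_t ≥ 1.9) = 1 − Φ(1.9/√t) = 1 − Φ(1.9/√0.84) = 1 − Φ(2.0731) ≈ 0.01908. Doubling: P(τ_{1.9} ≤ 0.84) ≈ 2 · 0.01908 = 0.03816 ≈ 0.0382.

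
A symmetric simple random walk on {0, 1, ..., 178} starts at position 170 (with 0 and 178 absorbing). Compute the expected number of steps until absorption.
E[τ | X_0 = 170] = 1360

Let v_k = E[τ | X_0 = k]. Boundary: v_0 = v_178 = 0. Recurrence: v_k = 1 + (v_{k-1} + v_{k+1})/2 for 1 ≤ k ≤ 177. The particular solution to v_k − (v_{k-1} + v_{k+1})/2 = 1 is v_k = −k^2. Adding homogeneous solution A + B k and matching boundaries gives v_k = k (178 − k). Substituting k = 170: v_170 = 170 · 8 = 1360.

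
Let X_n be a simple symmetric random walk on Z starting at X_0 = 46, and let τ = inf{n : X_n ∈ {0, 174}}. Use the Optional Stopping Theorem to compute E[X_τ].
E[X_τ] = 46

X_n is a martingale and τ is a bounded-mean stopping time (indeed τ is finite a.s. with bounded expectation since the walk is in a bounded region). By the OST, E[X_τ] = E[X_0] = 46. Equivalently: E[X_τ] = 174 · P(hit 174 first) + 0 · P(hit 0 first) = 174 · (46/174) = 46.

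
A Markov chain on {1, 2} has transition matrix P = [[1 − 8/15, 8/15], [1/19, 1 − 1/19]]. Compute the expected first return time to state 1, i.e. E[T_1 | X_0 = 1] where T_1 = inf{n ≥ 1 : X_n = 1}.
E[T_1 | X_0 = 1] = 1/π_1 = 167/15

For an irreducible recurrent Markov chain with stationary distribution π, E[T_i | X_0 = i] = 1/π_i (Kac's formula). Here π_1 = (1/19)/(8/15 + 1/19) = (1/19)/(167/285) = 15/167, so E[T_1 | X_0 = 1] = 1/π_1 = (8/15 + 1/19)/(1/19) = (167/285)/(1/19) = 167/15.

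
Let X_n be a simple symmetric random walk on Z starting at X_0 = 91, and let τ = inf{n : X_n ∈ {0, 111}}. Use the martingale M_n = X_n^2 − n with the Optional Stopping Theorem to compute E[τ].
E[τ] = 1820

M_n = X_n^2 − n is a martingale (since E[X_{n+1}^2 | F_n] = X_n^2 + 1). By OST (τ has finite mean in a bounded region), E[M_τ] = E[M_0] = X_0^2 − 0 = 91^2 = 8281. Also E[M_τ] = E[X_τ^2] − E[τ]. The walk exits at 0 or 111, with P(hit 111 first) = 91/111, so E[X_τ^2] = 111^2 · 91/111 + 0 = 10101. Thus E[τ] = E[X_τ^2] − E[M_τ] = 10101 − 8281 = 1820 = 91(111 − 91) = 1820.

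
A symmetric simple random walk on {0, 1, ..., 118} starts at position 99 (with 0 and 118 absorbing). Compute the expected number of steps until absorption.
E[τ | X_0 = 99] = 1881

Let v_k = E[τ | X_0 = k]. Boundary: v_0 = v_118 = 0. Recurrence: v_k = 1 + (v_{k-1} + v_{k+1})/2 for 1 ≤ k ≤ 117. The particular solution to v_k − (v_{k-1} + v_{k+1})/2 = 1 is v_k = −k^2. Adding homogeneous solution A + B k and matching boundaries gives v_k = k (118 − k). Substituting k = 99: v_99 = 99 · 19 = 1881.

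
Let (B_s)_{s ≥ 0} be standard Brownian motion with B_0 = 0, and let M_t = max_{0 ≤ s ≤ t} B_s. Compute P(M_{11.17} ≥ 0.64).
P(M_{11.17} ≥ 0.64) = 2·P(B_{11.17} ≥ 0.64) = 2(1 − Φ(0.64/√11.17)) ≈ 0.8481

By the reflection principle for Brownian motion, P(M_t ≥ a) = 2 · P(B_t ≥ a) for a ≥ 0. Since B_t ~ N(0, t), P(B_t ≥ 0.64) = 1 − Φ(0.64/√t) = 1 − Φ(0.64/√11.17) = 1 − Φ(0.1915). So
  P(M_{11.17} ≥ 0.64) = 2(1 − Φ(0.1915)) ≈ 0.8481.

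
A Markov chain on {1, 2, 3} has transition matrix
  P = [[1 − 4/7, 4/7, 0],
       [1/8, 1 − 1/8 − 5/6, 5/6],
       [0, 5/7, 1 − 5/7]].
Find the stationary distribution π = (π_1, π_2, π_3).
π = (21/229, 96/229, 112/229)

This is a birth-death chain on three states, which satisfies detailed balance: π_1 · P_{12} = π_2 · P_{21} and π_2 · P_{23} = π_3 · P_{32}.
From π_1 · 4/7 = π_2 · 1/8: π_2/π_1 = (4/7)/(1/8) = 32/7.
From π_2 · 5/6 = π_3 · 5/7: π_3/π_2 = (5/6)/(5/7) = 7/6.
Take π_1 proportional to 1; then unnormalized π = (1, 32/7, 16/3). Normalize by dividing by the sum 229/21:
  π = (21/229, 96/229, 112/229).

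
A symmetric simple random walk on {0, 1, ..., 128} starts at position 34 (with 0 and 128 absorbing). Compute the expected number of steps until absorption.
E[τ | X_0 = 34] = 3196

Let v_k = E[τ | X_0 = k]. Boundary: v_0 = v_128 = 0. Recurrence: v_k = 1 + (v_{k-1} + v_{k+1})/2 for 1 ≤ k ≤ 127. The particular solution to v_k − (v_{k-1} + v_{k+1})/2 = 1 is v_k = −k^2. Adding homogeneous solution A + B k and matching boundaries gives v_k = k (128 − k). Substituting k = 34: v_34 = 34 · 94 = 3196.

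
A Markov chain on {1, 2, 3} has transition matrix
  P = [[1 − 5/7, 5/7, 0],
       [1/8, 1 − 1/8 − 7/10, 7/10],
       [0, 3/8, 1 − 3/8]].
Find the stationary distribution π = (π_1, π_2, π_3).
π = (21/365, 24/73, 224/365)

This is a birth-death chain on three states, which satisfies detailed balance: π_1 · P_{12} = π_2 · P_{21} and π_2 · P_{23} = π_3 · P_{32}.
From π_1 · 5/7 = π_2 · 1/8: π_2/π_1 = (5/7)/(1/8) = 40/7.
From π_2 · 7/10 = π_3 · 3/8: π_3/π_2 = (7/10)/(3/8) = 28/15.
Take π_1 proportional to 1; then unnormalized π = (1, 40/7, 32/3). Normalize by dividing by the sum 365/21:
  π = (21/365, 24/73, 224/365).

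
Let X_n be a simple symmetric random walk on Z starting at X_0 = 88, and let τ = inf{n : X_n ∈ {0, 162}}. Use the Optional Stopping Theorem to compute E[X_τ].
E[X_τ] = 88

X_n is a martingale and τ is a bounded-mean stopping time (indeed τ is finite a.s. with bounded expectation since the walk is in a bounded region). By the OST, E[X_τ] = E[X_0] = 88. Equivalently: E[X_τ] = 162 · P(hit 162 first) + 0 · P(hit 0 first) = 162 · (88/162) = 88.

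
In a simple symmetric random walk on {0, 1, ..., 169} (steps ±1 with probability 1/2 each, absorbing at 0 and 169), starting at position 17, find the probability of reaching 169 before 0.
P(hit 169 before 0) = 17/169

Let u_k = P(hit 169 before 0 | start at k). Then u_0 = 0, u_169 = 1, and u_k = u_{k-1}/2 + u_{k+1}/2 for 1 ≤ k ≤ 168. This harmonic recurrence is solved by u_k = k/169, giving u_17 = 17/169.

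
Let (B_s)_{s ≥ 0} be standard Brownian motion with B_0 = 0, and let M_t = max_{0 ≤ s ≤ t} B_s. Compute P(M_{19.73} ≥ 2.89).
P(M_{19.73} ≥ 2.89) = 2·P(B_{19.73} ≥ 2.89) = 2(1 − Φ(2.89/√19.73)) ≈ 0.5153

By the reflection principle for Brownian motion, P(M_t ≥ a) = 2 · P(B_t ≥ a) for a ≥ 0. Since B_t ~ N(0, t), P(B_t ≥ 2.89) = 1 − Φ(2.89/√t) = 1 − Φ(2.89/√19.73) = 1 − Φ(0.6506). So
  P(M_{19.73} ≥ 2.89) = 2(1 − Φ(0.6506)) ≈ 0.5153.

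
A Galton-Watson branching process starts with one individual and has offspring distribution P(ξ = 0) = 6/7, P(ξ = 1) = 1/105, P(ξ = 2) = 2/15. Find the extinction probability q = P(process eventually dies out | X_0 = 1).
q = 1

Mean offspring μ = 0·6/7 + 1·1/105 + 2·2/15 = 29/105 ≤ 1. For μ ≤ 1 with offspring not concentrated at 1, the Galton-Watson process goes extinct almost surely, so q = 1.
(Algebraic check: The pgf is f(s) = 6/7 + 1/105·s + 2/15·s². The extinction probability q is the smallest fixed point of f in [0, 1]. Setting s = f(s):
  2/15·s² + (1/105 − 1)·s + 6/7 = 0
  2/15·s² − (6/7 + 2/15)·s + 6/7 = 0
which factors as (s − 1)·(2/15·s − 6/7) = 0, giving roots s = 1 and s = (6/7)/(2/15) = 45/7. Since 45/7 ≥ 1, the smallest root in [0, 1] is s = 1.)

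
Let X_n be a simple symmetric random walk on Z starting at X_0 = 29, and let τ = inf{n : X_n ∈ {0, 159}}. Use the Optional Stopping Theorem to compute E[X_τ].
E[X_τ] = 29

X_n is a martingale and τ is a bounded-mean stopping time (indeed τ is finite a.s. with bounded expectation since the walk is in a bounded region). By the OST, E[X_τ] = E[X_0] = 29. Equivalently: E[X_τ] = 159 · P(hit 159 first) + 0 · P(hit 0 first) = 159 · (29/159) = 29.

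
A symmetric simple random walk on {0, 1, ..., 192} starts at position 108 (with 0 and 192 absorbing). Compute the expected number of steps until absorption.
E[τ | X_0 = 108] = 9072

Let v_k = E[τ | X_0 = k]. Boundary: v_0 = v_192 = 0. Recurrence: v_k = 1 + (v_{k-1} + v_{k+1})/2 for 1 ≤ k ≤ 191. The particular solution to v_k − (v_{k-1} + v_{k+1})/2 = 1 is v_k = −k^2. Adding homogeneous solution A + B k and matching boundaries gives v_k = k (192 − k). Substituting k = 108: v_108 = 108 · 84 = 9072.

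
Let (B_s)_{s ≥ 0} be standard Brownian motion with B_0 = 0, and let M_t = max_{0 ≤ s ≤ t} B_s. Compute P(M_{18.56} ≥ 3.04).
P(M_{18.56} ≥ 3.04) = 2·P(B_{18.56} ≥ 3.04) = 2(1 − Φ(3.04/√18.56)) ≈ 0.4804

By the reflection principle for Brownian motion, P(M_t ≥ a) = 2 · P(B_t ≥ a) for a ≥ 0. Since B_t ~ N(0, t), P(B_t ≥ 3.04) = 1 − Φ(3.04/√t) = 1 − Φ(3.04/√18.56) = 1 − Φ(0.7056). So
  P(M_{18.56} ≥ 3.04) = 2(1 − Φ(0.7056)) ≈ 0.4804.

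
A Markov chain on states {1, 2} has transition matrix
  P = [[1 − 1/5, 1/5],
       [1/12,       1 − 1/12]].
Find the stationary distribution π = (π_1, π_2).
π_1 = 5/17, π_2 = 12/17

Solve πP = π with π_1 + π_2 = 1. From πP = π: π_1 · (1 − 1/5) + π_2 · 1/12 = π_1 ⇒ π_2 · 1/12 = π_1 · 1/5 ⇒ π_2/π_1 = (1/5)/(1/12) = 12/5. Together with π_1 + π_2 = 1:
  π_1 = (1/12)/(1/5 + 1/12) = (1/12)/(17/60) = 5/17,
  π_2 = (1/5)/(1/5 + 1/12) = (1/5)/(17/60) = 12/17.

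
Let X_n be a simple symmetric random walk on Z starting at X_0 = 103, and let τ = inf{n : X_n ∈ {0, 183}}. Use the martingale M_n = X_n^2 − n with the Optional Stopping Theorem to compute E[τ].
E[τ] = 8240

M_n = X_n^2 − n is a martingale (since E[X_{n+1}^2 | F_n] = X_n^2 + 1). By OST (τ has finite mean in a bounded region), E[M_τ] = E[M_0] = X_0^2 − 0 = 103^2 = 10609. Also E[M_τ] = E[X_τ^2] − E[τ]. The walk exits at 0 or 183, with P(hit 183 first) = 103/183, so E[X_τ^2] = 183^2 · 103/183 + 0 = 18849. Thus E[τ] = E[X_τ^2] − E[M_τ] = 18849 − 10609 = 8240 = 103(183 − 103) = 8240.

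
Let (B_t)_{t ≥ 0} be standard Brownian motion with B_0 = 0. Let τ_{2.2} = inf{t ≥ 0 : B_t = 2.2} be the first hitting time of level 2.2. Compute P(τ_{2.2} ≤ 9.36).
P(τ_{2.2} ≤ 9.36) = 2(1 − Φ(2.2/√9.36)) = 2(1 − Φ(0.7191)) ≈ 0.4721

By the reflection principle for standard BM, P(τ_b ≤ t) = 2 · P(B_t ≥ b). Since B_t ~ N(0, t), P(B_t ≥ 2.2) = 1 − Φ(2.2/√t) = 1 − Φ(2.2/√9.36) = 1 − Φ(0.7191) ≈ 0.23604. Doubling: P(τ_{2.2} ≤ 9.36) ≈ 2 · 0.23604 = 0.47208 ≈ 0.4721.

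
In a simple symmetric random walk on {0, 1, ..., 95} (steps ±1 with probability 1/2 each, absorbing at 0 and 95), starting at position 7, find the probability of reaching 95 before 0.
P(hit 95 before 0) = 7/95

Let u_k = P(hit 95 before 0 | start at k). Then u_0 = 0, u_95 = 1, and u_k = u_{k-1}/2 + u_{k+1}/2 for 1 ≤ k ≤ 94. This harmonic recurrence is solved by u_k = k/95, giving u_7 = 7/95.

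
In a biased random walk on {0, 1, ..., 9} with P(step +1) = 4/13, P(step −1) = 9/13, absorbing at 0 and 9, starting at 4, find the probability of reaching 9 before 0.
P(hit 9 before 0) = (1 − (9/4)^4) / (1 − (9/4)^9) = 1291264/77431669

Let u_k denote P(reach 9 before 0 | start at k). Boundary: u_0 = 0, u_9 = 1. Recurrence: u_k = 4/13·u_{k+1} + 9/13·u_{k-1} for 1 ≤ k ≤ 8. Try u_k = A + B·r^k with r = q/p = (9/13)/(4/13) = 9/4. Substitution satisfies the recurrence; boundary conditions give:
  u_k = (1 − r^k) / (1 − r^N) = (1 − (9/4)^4) / (1 − (9/4)^9) = 1291264/77431669.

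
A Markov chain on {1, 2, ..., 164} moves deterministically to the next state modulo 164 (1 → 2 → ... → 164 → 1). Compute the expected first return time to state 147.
E[T_147 | X_0 = 147] = 164

The chain cycles deterministically, so starting at state 147 it returns in exactly 164 steps. Equivalently, the stationary distribution is uniform π_j = 1/164 for every state j, so by Kac's formula E[T_147] = 1/π_147 = 164.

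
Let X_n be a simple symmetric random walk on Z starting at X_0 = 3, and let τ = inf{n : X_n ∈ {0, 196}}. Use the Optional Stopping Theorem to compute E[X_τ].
E[X_τ] = 3

X_n is a martingale and τ is a bounded-mean stopping time (indeed τ is finite a.s. with bounded expectation since the walk is in a bounded region). By the OST, E[X_τ] = E[X_0] = 3. Equivalently: E[X_τ] = 196 · P(hit 196 first) + 0 · P(hit 0 first) = 196 · (3/196) = 3.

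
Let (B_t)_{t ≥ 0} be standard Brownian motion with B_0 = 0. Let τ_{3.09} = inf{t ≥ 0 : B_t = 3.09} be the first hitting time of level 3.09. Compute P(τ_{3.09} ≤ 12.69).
P(τ_{3.09} ≤ 12.69) = 2(1 − Φ(3.09/√12.69)) = 2(1 − Φ(0.8674)) ≈ 0.3857

By the reflection principle for standard BM, P(τ_b ≤ t) = 2 · P(B_t ≥ b). Since B_t ~ N(0, t), P(B_t ≥ 3.09) = 1 − Φ(3.09/√t) = 1 − Φ(3.09/√12.69) = 1 − Φ(0.8674) ≈ 0.19286. Doubling: P(τ_{3.09} ≤ 12.69) ≈ 2 · 0.19286 = 0.38572 ≈ 0.3857.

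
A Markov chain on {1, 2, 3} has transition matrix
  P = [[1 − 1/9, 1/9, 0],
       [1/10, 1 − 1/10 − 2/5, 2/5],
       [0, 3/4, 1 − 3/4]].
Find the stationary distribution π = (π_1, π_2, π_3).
π = (27/73, 30/73, 16/73)

This is a birth-death chain on three states, which satisfies detailed balance: π_1 · P_{12} = π_2 · P_{21} and π_2 · P_{23} = π_3 · P_{32}.
From π_1 · 1/9 = π_2 · 1/10: π_2/π_1 = (1/9)/(1/10) = 10/9.
From π_2 · 2/5 = π_3 · 3/4: π_3/π_2 = (2/5)/(3/4) = 8/15.
Take π_1 proportional to 1; then unnormalized π = (1, 10/9, 16/27). Normalize by dividing by the sum 73/27:
  π = (27/73, 30/73, 16/73).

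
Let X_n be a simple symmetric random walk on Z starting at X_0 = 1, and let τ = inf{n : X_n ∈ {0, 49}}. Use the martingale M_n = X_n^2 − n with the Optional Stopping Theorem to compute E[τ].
E[τ] = 48

M_n = X_n^2 − n is a martingale (since E[X_{n+1}^2 | F_n] = X_n^2 + 1). By OST (τ has finite mean in a bounded region), E[M_τ] = E[M_0] = X_0^2 − 0 = 1^2 = 1. Also E[M_τ] = E[X_τ^2] − E[τ]. The walk exits at 0 or 49, with P(hit 49 first) = 1/49, so E[X_τ^2] = 49^2 · 1/49 + 0 = 49. Thus E[τ] = E[X_τ^2] − E[M_τ] = 49 − 1 = 48 = 1(49 − 1) = 48.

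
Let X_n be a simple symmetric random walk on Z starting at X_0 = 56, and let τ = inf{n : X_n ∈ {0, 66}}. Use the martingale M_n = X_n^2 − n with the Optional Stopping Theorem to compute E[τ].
E[τ] = 560

M_n = X_n^2 − n is a martingale (since E[X_{n+1}^2 | F_n] = X_n^2 + 1). By OST (τ has finite mean in a bounded region), E[M_τ] = E[M_0] = X_0^2 − 0 = 56^2 = 3136. Also E[M_τ] = E[X_τ^2] − E[τ]. The walk exits at 0 or 66, with P(hit 66 first) = 56/66, so E[X_τ^2] = 66^2 · 56/66 + 0 = 3696. Thus E[τ] = E[X_τ^2] − E[M_τ] = 3696 − 3136 = 560 = 56(66 − 56) = 560.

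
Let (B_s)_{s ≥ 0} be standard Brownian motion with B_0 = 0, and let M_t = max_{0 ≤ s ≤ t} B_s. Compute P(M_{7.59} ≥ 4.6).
P(M_{7.59} ≥ 4.6) = 2·P(B_{7.59} ≥ 4.6) = 2(1 − Φ(4.6/√7.59)) ≈ 0.0950

By the reflection principle for Brownian motion, P(M_t ≥ a) = 2 · P(B_t ≥ a) for a ≥ 0. Since B_t ~ N(0, t), P(B_t ≥ 4.6) = 1 − Φ(4.6/√t) = 1 − Φ(4.6/√7.59) = 1 − Φ(1.6697). So
  P(M_{7.59} ≥ 4.6) = 2(1 − Φ(1.6697)) ≈ 0.0950.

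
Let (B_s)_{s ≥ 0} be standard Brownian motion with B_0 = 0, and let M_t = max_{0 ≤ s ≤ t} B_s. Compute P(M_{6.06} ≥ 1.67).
P(M_{6.06} ≥ 1.67) = 2·P(B_{6.06} ≥ 1.67) = 2(1 − Φ(1.67/√6.06)) ≈ 0.4975

By the reflection principle for Brownian motion, P(M_t ≥ a) = 2 · P(B_t ≥ a) for a ≥ 0. Since B_t ~ N(0, t), P(B_t ≥ 1.67) = 1 − Φ(1.67/√t) = 1 − Φ(1.67/√6.06) = 1 − Φ(0.6784). So
  P(M_{6.06} ≥ 1.67) = 2(1 − Φ(0.6784)) ≈ 0.4975.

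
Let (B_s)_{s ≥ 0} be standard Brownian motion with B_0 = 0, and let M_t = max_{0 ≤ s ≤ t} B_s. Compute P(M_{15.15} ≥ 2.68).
P(M_{15.15} ≥ 2.68) = 2·P(B_{15.15} ≥ 2.68) = 2(1 − Φ(2.68/√15.15)) ≈ 0.4911

By the reflection principle for Brownian motion, P(M_t ≥ a) = 2 · P(B_t ≥ a) for a ≥ 0. Since B_t ~ N(0, t), P(B_t ≥ 2.68) = 1 − Φ(2.68/√t) = 1 − Φ(2.68/√15.15) = 1 − Φ(0.6885). So
  P(M_{15.15} ≥ 2.68) = 2(1 − Φ(0.6885)) ≈ 0.4911.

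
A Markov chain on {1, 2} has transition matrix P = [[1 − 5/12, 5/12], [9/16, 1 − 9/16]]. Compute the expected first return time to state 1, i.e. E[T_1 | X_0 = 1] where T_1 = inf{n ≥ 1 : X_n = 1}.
E[T_1 | X_0 = 1] = 1/π_1 = 47/27

For an irreducible recurrent Markov chain with stationary distribution π, E[T_i | X_0 = i] = 1/π_i (Kac's formula). Here π_1 = (9/16)/(5/12 + 9/16) = (9/16)/(47/48) = 27/47, so E[T_1 | X_0 = 1] = 1/π_1 = (5/12 + 9/16)/(9/16) = (47/48)/(9/16) = 47/27.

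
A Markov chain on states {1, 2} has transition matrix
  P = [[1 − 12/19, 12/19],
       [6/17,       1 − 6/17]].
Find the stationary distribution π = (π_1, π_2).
π_1 = 19/53, π_2 = 34/53

Solve πP = π with π_1 + π_2 = 1. From πP = π: π_1 · (1 − 12/19) + π_2 · 6/17 = π_1 ⇒ π_2 · 6/17 = π_1 · 12/19 ⇒ π_2/π_1 = (12/19)/(6/17) = 34/19. Together with π_1 + π_2 = 1:
  π_1 = (6/17)/(12/19 + 6/17) = (6/17)/(318/323) = 19/53,
  π_2 = (12/19)/(12/19 + 6/17) = (12/19)/(318/323) = 34/53.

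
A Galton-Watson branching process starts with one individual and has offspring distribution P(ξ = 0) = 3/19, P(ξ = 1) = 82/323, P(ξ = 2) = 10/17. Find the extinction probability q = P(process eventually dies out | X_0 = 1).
q = 51/190

The pgf is f(s) = 3/19 + 82/323·s + 10/17·s². The extinction probability q is the smallest fixed point of f in [0, 1]. Setting s = f(s):
  10/17·s² + (82/323 − 1)·s + 3/19 = 0
  10/17·s² − (3/19 + 10/17)·s + 3/19 = 0
which factors as (s − 1)·(10/17·s − 3/19) = 0, giving roots s = 1 and s = (3/19)/(10/17) = 51/190.
Mean offspring μ = 82/323 + 2·10/17 = 462/323 > 1 (supercritical), so q < 1. The extinction probability is the smaller root: q = (3/19)/(10/17) = 51/190.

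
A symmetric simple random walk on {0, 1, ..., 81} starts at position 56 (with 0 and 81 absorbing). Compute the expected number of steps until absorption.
E[τ | X_0 = 56] = 1400

Let v_k = E[τ | X_0 = k]. Boundary: v_0 = v_81 = 0. Recurrence: v_k = 1 + (v_{k-1} + v_{k+1})/2 for 1 ≤ k ≤ 80. The particular solution to v_k − (v_{k-1} + v_{k+1})/2 = 1 is v_k = −k^2. Adding homogeneous solution A + B k and matching boundaries gives v_k = k (81 − k). Substituting k = 56: v_56 = 56 · 25 = 1400.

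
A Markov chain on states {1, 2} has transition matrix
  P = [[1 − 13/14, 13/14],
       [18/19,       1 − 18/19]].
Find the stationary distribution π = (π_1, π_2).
π_1 = 252/499, π_2 = 247/499

Solve πP = π with π_1 + π_2 = 1. From πP = π: π_1 · (1 − 13/14) + π_2 · 18/19 = π_1 ⇒ π_2 · 18/19 = π_1 · 13/14 ⇒ π_2/π_1 = (13/14)/(18/19) = 247/252. Together with π_1 + π_2 = 1:
  π_1 = (18/19)/(13/14 + 18/19) = (18/19)/(499/266) = 252/499,
  π_2 = (13/14)/(13/14 + 18/19) = (13/14)/(499/266) = 247/499.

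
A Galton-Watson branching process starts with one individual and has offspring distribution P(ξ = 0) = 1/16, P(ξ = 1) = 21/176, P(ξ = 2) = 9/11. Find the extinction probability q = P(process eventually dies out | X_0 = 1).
q = 11/144

The pgf is f(s) = 1/16 + 21/176·s + 9/11·s². The extinction probability q is the smallest fixed point of f in [0, 1]. Setting s = f(s):
  9/11·s² + (21/176 − 1)·s + 1/16 = 0
  9/11·s² − (1/16 + 9/11)·s + 1/16 = 0
which factors as (s − 1)·(9/11·s − 1/16) = 0, giving roots s = 1 and s = (1/16)/(9/11) = 11/144.
Mean offspring μ = 21/176 + 2·9/11 = 309/176 > 1 (supercritical), so q < 1. The extinction probability is the smaller root: q = (1/16)/(9/11) = 11/144.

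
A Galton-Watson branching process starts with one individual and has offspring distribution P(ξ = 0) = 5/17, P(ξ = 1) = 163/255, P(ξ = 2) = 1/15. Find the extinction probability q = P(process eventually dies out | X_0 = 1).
q = 1

Mean offspring μ = 0·5/17 + 1·163/255 + 2·1/15 = 197/255 ≤ 1. For μ ≤ 1 with offspring not concentrated at 1, the Galton-Watson process goes extinct almost surely, so q = 1.
(Algebraic check: The pgf is f(s) = 5/17 + 163/255·s + 1/15·s². The extinction probability q is the smallest fixed point of f in [0, 1]. Setting s = f(s):
  1/15·s² + (163/255 − 1)·s + 5/17 = 0
  1/15·s² − (5/17 + 1/15)·s + 5/17 = 0
which factors as (s − 1)·(1/15·s − 5/17) = 0, giving roots s = 1 and s = (5/17)/(1/15) = 75/17. Since 75/17 ≥ 1, the smallest root in [0, 1] is s = 1.)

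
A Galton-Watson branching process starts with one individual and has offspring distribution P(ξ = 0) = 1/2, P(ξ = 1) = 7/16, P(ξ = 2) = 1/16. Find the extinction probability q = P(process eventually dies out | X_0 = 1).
q = 1

Mean offspring μ = 0·1/2 + 1·7/16 + 2·1/16 = 9/16 ≤ 1. For μ ≤ 1 with offspring not concentrated at 1, the Galton-Watson process goes extinct almost surely, so q = 1.
(Algebraic check: The pgf is f(s) = 1/2 + 7/16·s + 1/16·s². The extinction probability q is the smallest fixed point of f in [0, 1]. Setting s = f(s):
  1/16·s² + (7/16 − 1)·s + 1/2 = 0
  1/16·s² − (1/2 + 1/16)·s + 1/2 = 0
which factors as (s − 1)·(1/16·s − 1/2) = 0, giving roots s = 1 and s = (1/2)/(1/16) = 8. Since 8 ≥ 1, the smallest root in [0, 1] is s = 1.)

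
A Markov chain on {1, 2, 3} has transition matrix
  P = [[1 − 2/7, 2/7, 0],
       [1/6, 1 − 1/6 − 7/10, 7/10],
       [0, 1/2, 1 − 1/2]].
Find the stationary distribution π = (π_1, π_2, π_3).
π = (35/179, 60/179, 84/179)

This is a birth-death chain on three states, which satisfies detailed balance: π_1 · P_{12} = π_2 · P_{21} and π_2 · P_{23} = π_3 · P_{32}.
From π_1 · 2/7 = π_2 · 1/6: π_2/π_1 = (2/7)/(1/6) = 12/7.
From π_2 · 7/10 = π_3 · 1/2: π_3/π_2 = (7/10)/(1/2) = 7/5.
Take π_1 proportional to 1; then unnormalized π = (1, 12/7, 12/5). Normalize by dividing by the sum 179/35:
  π = (35/179, 60/179, 84/179).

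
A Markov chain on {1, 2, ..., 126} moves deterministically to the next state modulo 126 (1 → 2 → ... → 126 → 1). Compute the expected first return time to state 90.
E[T_90 | X_0 = 90] = 126

The chain cycles deterministically, so starting at state 90 it returns in exactly 126 steps. Equivalently, the stationary distribution is uniform π_j = 1/126 for every state j, so by Kac's formula E[T_90] = 1/π_90 = 126.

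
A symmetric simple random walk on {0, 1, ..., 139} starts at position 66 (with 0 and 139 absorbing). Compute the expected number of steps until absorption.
E[τ | X_0 = 66] = 4818

Let v_k = E[τ | X_0 = k]. Boundary: v_0 = v_139 = 0. Recurrence: v_k = 1 + (v_{k-1} + v_{k+1})/2 for 1 ≤ k ≤ 138. The particular solution to v_k − (v_{k-1} + v_{k+1})/2 = 1 is v_k = −k^2. Adding homogeneous solution A + B k and matching boundaries gives v_k = k (139 − k). Substituting k = 66: v_66 = 66 · 73 = 4818.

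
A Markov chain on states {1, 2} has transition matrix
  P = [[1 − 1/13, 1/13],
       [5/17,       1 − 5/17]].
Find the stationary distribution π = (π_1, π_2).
π_1 = 65/82, π_2 = 17/82

Solve πP = π with π_1 + π_2 = 1. From πP = π: π_1 · (1 − 1/13) + π_2 · 5/17 = π_1 ⇒ π_2 · 5/17 = π_1 · 1/13 ⇒ π_2/π_1 = (1/13)/(5/17) = 17/65. Together with π_1 + π_2 = 1:
  π_1 = (5/17)/(1/13 + 5/17) = (5/17)/(82/221) = 65/82,
  π_2 = (1/13)/(1/13 + 5/17) = (1/13)/(82/221) = 17/82.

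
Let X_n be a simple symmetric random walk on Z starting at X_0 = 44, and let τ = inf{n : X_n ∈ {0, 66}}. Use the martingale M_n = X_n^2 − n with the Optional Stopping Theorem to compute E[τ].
E[τ] = 968

M_n = X_n^2 − n is a martingale (since E[X_{n+1}^2 | F_n] = X_n^2 + 1). By OST (τ has finite mean in a bounded region), E[M_τ] = E[M_0] = X_0^2 − 0 = 44^2 = 1936. Also E[M_τ] = E[X_τ^2] − E[τ]. The walk exits at 0 or 66, with P(hit 66 first) = 44/66, so E[X_τ^2] = 66^2 · 44/66 + 0 = 2904. Thus E[τ] = E[X_τ^2] − E[M_τ] = 2904 − 1936 = 968 = 44(66 − 44) = 968.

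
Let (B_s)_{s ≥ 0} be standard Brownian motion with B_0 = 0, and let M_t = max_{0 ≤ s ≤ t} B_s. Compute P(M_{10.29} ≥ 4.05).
P(M_{10.29} ≥ 4.05) = 2·P(B_{10.29} ≥ 4.05) = 2(1 − Φ(4.05/√10.29)) ≈ 0.2068

By the reflection principle for Brownian motion, P(M_t ≥ a) = 2 · P(B_t ≥ a) for a ≥ 0. Since B_t ~ N(0, t), P(B_t ≥ 4.05) = 1 − Φ(4.05/√t) = 1 − Φ(4.05/√10.29) = 1 − Φ(1.2625). So
  P(M_{10.29} ≥ 4.05) = 2(1 − Φ(1.2625)) ≈ 0.2068.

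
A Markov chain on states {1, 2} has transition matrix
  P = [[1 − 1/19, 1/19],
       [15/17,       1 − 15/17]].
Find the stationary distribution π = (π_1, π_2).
π_1 = 285/302, π_2 = 17/302

Solve πP = π with π_1 + π_2 = 1. From πP = π: π_1 · (1 − 1/19) + π_2 · 15/17 = π_1 ⇒ π_2 · 15/17 = π_1 · 1/19 ⇒ π_2/π_1 = (1/19)/(15/17) = 17/285. Together with π_1 + π_2 = 1:
  π_1 = (15/17)/(1/19 + 15/17) = (15/17)/(302/323) = 285/302,
  π_2 = (1/19)/(1/19 + 15/17) = (1/19)/(302/323) = 17/302.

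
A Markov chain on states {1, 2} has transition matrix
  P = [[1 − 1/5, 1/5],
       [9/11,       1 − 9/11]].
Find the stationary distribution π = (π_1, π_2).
π_1 = 45/56, π_2 = 11/56

Solve πP = π with π_1 + π_2 = 1. From πP = π: π_1 · (1 − 1/5) + π_2 · 9/11 = π_1 ⇒ π_2 · 9/11 = π_1 · 1/5 ⇒ π_2/π_1 = (1/5)/(9/11) = 11/45. Together with π_1 + π_2 = 1:
  π_1 = (9/11)/(1/5 + 9/11) = (9/11)/(56/55) = 45/56,
  π_2 = (1/5)/(1/5 + 9/11) = (1/5)/(56/55) = 11/56.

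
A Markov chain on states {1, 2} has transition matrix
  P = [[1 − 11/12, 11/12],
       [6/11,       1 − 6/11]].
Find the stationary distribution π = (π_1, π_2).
π_1 = 72/193, π_2 = 121/193

Solve πP = π with π_1 + π_2 = 1. From πP = π: π_1 · (1 − 11/12) + π_2 · 6/11 = π_1 ⇒ π_2 · 6/11 = π_1 · 11/12 ⇒ π_2/π_1 = (11/12)/(6/11) = 121/72. Together with π_1 + π_2 = 1:
  π_1 = (6/11)/(11/12 + 6/11) = (6/11)/(193/132) = 72/193,
  π_2 = (11/12)/(11/12 + 6/11) = (11/12)/(193/132) = 121/193.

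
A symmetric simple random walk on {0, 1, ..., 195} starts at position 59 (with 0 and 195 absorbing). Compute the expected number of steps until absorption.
E[τ | X_0 = 59] = 8024

Let v_k = E[τ | X_0 = k]. Boundary: v_0 = v_195 = 0. Recurrence: v_k = 1 + (v_{k-1} + v_{k+1})/2 for 1 ≤ k ≤ 194. The particular solution to v_k − (v_{k-1} + v_{k+1})/2 = 1 is v_k = −k^2. Adding homogeneous solution A + B k and matching boundaries gives v_k = k (195 − k). Substituting k = 59: v_59 = 59 · 136 = 8024.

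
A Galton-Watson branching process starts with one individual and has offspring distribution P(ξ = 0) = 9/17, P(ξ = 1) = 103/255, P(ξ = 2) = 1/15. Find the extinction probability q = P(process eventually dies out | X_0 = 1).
q = 1

Mean offspring μ = 0·9/17 + 1·103/255 + 2·1/15 = 137/255 ≤ 1. For μ ≤ 1 with offspring not concentrated at 1, the Galton-Watson process goes extinct almost surely, so q = 1.
(Algebraic check: The pgf is f(s) = 9/17 + 103/255·s + 1/15·s². The extinction probability q is the smallest fixed point of f in [0, 1]. Setting s = f(s):
  1/15·s² + (103/255 − 1)·s + 9/17 = 0
  1/15·s² − (9/17 + 1/15)·s + 9/17 = 0
which factors as (s − 1)·(1/15·s − 9/17) = 0, giving roots s = 1 and s = (9/17)/(1/15) = 135/17. Since 135/17 ≥ 1, the smallest root in [0, 1] is s = 1.)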